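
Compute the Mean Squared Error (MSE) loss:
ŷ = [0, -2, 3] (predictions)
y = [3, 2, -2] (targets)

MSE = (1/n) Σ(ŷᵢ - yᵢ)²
MSE = 16.67

MSE = (1/3)((0-3)² + (-2-2)² + (3--2)²) = (1/3)(9 + 16 + 25) = 16.67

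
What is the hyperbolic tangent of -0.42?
-0.3969

tanh(-0.42) = (e^(-0.42) - e^(0.42))/(e^(-0.42) + e^(0.42)) = -0.3969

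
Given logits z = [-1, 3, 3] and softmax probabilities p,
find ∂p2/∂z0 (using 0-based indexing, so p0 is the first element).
∂p2/∂z0 = -0.004496

p = softmax(z) = [0.009075, 0.4955, 0.4955]
p2 = 0.4955, p0 = 0.009075

∂p2/∂z0 = -p2 × p0 = -0.4955 × 0.009075 = -0.004496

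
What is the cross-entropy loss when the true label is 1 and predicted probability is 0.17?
L = 1.772

L = -1·log(0.17) - 0·log(0.83) = -log(0.17) = 1.772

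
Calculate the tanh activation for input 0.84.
0.6858

tanh(0.84) = (e^(0.84) - e^(-0.84))/(e^(0.84) + e^(-0.84)) = 0.6858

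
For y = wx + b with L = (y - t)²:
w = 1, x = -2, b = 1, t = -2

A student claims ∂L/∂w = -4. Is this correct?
Correct

y = (1)(-2) + 1 = -1
∂L/∂y = 2(y - t) = 2(-1 - -2) = 2
∂y/∂w = x = -2
∂L/∂w = 2 × -2 = -4

Claimed value: -4
Correct: The correct gradient is -4.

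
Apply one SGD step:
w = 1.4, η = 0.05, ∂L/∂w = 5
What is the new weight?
w_new = 1.15

w_new = w - η·∂L/∂w = 1.4 - 0.05×(5) = 1.4 - (0.25) = 1.15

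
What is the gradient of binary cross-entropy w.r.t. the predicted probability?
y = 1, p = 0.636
∂L/∂p = -1.572

∂L/∂p = -y/p + (1-y)/(1-p) = -1/0.636 + 0 = -1.572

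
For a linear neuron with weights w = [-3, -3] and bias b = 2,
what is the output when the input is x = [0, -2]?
y = 8

y = (-3)(0) + (-3)(-2) + 2 = 8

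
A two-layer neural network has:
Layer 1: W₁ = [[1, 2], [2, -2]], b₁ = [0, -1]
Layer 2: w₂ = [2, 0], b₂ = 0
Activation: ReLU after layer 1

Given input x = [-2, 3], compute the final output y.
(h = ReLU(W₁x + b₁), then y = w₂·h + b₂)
y = 8

Layer 1 pre-activation: z₁ = [4, -11]
After ReLU: h = [4, 0]
Layer 2 output: y = 2×4 + 0×0 + 0 = 8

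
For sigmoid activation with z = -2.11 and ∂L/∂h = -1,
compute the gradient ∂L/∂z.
∂L/∂z = -0.09644

σ(-2.11) = 0.1081
σ'(-2.11) = σ(-2.11)(1 - σ(-2.11)) = 0.1081 × 0.8919 = 0.09644
∂L/∂z = ∂L/∂h · σ'(z) = -1 × 0.09644 = -0.09644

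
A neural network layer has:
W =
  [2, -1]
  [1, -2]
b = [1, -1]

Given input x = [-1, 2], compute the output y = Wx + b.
y = [-3, -6]

Wx = [2×-1 + -1×2, 1×-1 + -2×2]
   = [-4, -5]
y = Wx + b = [-4 + 1, -5 + -1] = [-3, -6]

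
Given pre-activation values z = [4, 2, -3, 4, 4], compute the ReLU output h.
h = [4, 2, 0, 4, 4]

ReLU applied element-wise: max(0,4)=4, max(0,2)=2, max(0,-3)=0, max(0,4)=4, max(0,4)=4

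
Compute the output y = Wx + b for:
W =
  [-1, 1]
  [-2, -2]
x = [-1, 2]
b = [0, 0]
y = [3, -2]

Wx = [-1×-1 + 1×2, -2×-1 + -2×2]
   = [3, -2]
y = Wx + b = [3 + 0, -2 + 0] = [3, -2]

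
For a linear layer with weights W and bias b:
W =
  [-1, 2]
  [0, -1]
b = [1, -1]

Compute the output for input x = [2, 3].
y = [5, -4]

Wx = [-1×2 + 2×3, 0×2 + -1×3]
   = [4, -3]
y = Wx + b = [4 + 1, -3 + -1] = [5, -4]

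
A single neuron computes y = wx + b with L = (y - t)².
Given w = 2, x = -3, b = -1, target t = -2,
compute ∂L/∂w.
∂L/∂w = 30

y = wx + b = (2)(-3) + -1 = -7
∂L/∂y = 2(y - t) = 2(-7 - -2) = -10
∂y/∂w = x = -3
∂L/∂w = ∂L/∂y · ∂y/∂w = -10 × -3 = 30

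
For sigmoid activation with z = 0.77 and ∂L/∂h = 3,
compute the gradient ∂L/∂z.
∂L/∂z = 0.649

σ(0.77) = 0.6835
σ'(0.77) = σ(0.77)(1 - σ(0.77)) = 0.6835 × 0.3165 = 0.2163
∂L/∂z = ∂L/∂h · σ'(z) = 3 × 0.2163 = 0.649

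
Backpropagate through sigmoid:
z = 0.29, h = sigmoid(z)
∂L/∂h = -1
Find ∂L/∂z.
∂L/∂z = -0.2448

σ(0.29) = 0.572
σ'(0.29) = σ(0.29)(1 - σ(0.29)) = 0.572 × 0.428 = 0.2448
∂L/∂z = ∂L/∂h · σ'(z) = -1 × 0.2448 = -0.2448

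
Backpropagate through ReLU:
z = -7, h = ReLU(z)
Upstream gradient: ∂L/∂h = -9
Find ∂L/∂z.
∂L/∂z = 0

h = ReLU(-7) = 0
Since z < 0: ∂h/∂z = 0
∂L/∂z = ∂L/∂h · ∂h/∂z = -9 × 0 = 0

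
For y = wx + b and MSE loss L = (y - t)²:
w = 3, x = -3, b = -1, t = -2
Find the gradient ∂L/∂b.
∂L/∂b = -16

y = wx + b = (3)(-3) + -1 = -10
∂L/∂y = 2(y - t) = 2(-10 - -2) = -16
∂y/∂b = 1
∂L/∂b = ∂L/∂y · ∂y/∂b = -16 × 1 = -16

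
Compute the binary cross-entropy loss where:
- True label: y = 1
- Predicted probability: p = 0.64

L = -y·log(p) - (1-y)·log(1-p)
L = 0.4463

L = -1·log(0.64) - 0·log(0.36) = -log(0.64) = 0.4463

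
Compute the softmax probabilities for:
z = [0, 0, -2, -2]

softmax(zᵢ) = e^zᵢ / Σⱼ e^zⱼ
p = [0.4404, 0.4404, 0.0596, 0.0596]

exp(z) = [1, 1, 0.1353, 0.1353]
Sum = 2.271
p = [0.4404, 0.4404, 0.0596, 0.0596]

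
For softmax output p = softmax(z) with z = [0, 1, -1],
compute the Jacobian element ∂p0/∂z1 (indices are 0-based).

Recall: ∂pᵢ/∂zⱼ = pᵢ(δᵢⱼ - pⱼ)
∂p0/∂z1 = -0.1628

p = softmax(z) = [0.2447, 0.6652, 0.09003]
p0 = 0.2447, p1 = 0.6652

∂p0/∂z1 = -p0 × p1 = -0.2447 × 0.6652 = -0.1628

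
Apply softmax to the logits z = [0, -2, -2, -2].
p = [0.7112, 0.0963, 0.0963, 0.0963]

exp(z) = [1, 0.1353, 0.1353, 0.1353]
Sum = 1.406
p = [0.7112, 0.0963, 0.0963, 0.0963]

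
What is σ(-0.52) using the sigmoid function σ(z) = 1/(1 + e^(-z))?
0.3729

sigmoid(-0.52) = 1/(1 + e^(0.52)) = 1/(1 + 1.682) = 0.3729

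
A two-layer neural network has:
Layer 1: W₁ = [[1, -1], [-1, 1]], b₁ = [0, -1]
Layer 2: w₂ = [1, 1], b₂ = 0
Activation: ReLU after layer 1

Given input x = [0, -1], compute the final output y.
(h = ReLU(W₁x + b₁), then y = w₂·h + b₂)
y = 1

Layer 1 pre-activation: z₁ = [1, -2]
After ReLU: h = [1, 0]
Layer 2 output: y = 1×1 + 1×0 + 0 = 1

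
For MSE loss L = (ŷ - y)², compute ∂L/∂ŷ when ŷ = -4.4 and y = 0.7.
∂L/∂ŷ = -10.2

∂L/∂ŷ = 2(ŷ - y) = 2(-4.4 - 0.7) = 2(-5.1) = -10.2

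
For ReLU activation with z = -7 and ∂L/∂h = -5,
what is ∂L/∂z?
∂L/∂z = 0

h = ReLU(-7) = 0
Since z < 0: ∂h/∂z = 0
∂L/∂z = ∂L/∂h · ∂h/∂z = -5 × 0 = 0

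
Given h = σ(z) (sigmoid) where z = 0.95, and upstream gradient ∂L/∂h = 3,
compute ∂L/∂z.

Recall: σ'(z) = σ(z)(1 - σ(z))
∂L/∂z = 0.6033

σ(0.95) = 0.7211
σ'(0.95) = σ(0.95)(1 - σ(0.95)) = 0.7211 × 0.2789 = 0.2011
∂L/∂z = ∂L/∂h · σ'(z) = 3 × 0.2011 = 0.6033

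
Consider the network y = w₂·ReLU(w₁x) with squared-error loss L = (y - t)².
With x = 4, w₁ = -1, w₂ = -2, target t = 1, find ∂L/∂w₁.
∂L/∂w₁ = 0

Forward pass:
z = w₁x = -1×4 = -4
h = ReLU(-4) = 0
y = w₂h = -2×0 = 0

Backward pass:
∂L/∂y = 2(y - t) = 2(0 - 1) = -2
∂y/∂h = w₂ = -2
∂h/∂z = 0 (ReLU derivative)
∂z/∂w₁ = x = 4

∂L/∂w₁ = -2 × -2 × 0 × 4 = 0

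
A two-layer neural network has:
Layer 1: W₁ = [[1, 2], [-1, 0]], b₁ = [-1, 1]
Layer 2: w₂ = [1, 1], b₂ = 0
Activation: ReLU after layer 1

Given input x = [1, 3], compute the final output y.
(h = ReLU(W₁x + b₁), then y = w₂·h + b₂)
y = 6

Layer 1 pre-activation: z₁ = [6, 0]
After ReLU: h = [6, 0]
Layer 2 output: y = 1×6 + 1×0 + 0 = 6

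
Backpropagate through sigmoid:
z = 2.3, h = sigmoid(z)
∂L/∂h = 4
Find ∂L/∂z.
∂L/∂z = 0.3313

σ(2.3) = 0.9089
σ'(2.3) = σ(2.3)(1 - σ(2.3)) = 0.9089 × 0.09112 = 0.08282
∂L/∂z = ∂L/∂h · σ'(z) = 4 × 0.08282 = 0.3313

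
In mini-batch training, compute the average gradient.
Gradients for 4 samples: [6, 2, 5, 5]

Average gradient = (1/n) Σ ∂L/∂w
Average gradient = 4.5

Average = (1/4)(6 + 2 + 5 + 5) = 18/4 = 4.5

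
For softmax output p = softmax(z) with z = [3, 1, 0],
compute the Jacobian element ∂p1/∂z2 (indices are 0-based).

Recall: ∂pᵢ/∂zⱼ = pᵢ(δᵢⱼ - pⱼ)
∂p1/∂z2 = -0.004797

p = softmax(z) = [0.8438, 0.1142, 0.04201]
p1 = 0.1142, p2 = 0.04201

∂p1/∂z2 = -p1 × p2 = -0.1142 × 0.04201 = -0.004797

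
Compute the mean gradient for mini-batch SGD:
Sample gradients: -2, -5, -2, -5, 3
Average gradient = -2.2

Average = (1/5)(-2 + -5 + -2 + -5 + 3) = -11/5 = -2.2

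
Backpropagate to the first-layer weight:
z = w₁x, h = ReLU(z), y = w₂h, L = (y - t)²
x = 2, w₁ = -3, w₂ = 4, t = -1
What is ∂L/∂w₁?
∂L/∂w₁ = 0

Forward pass:
z = w₁x = -3×2 = -6
h = ReLU(-6) = 0
y = w₂h = 4×0 = 0

Backward pass:
∂L/∂y = 2(y - t) = 2(0 - -1) = 2
∂y/∂h = w₂ = 4
∂h/∂z = 0 (ReLU derivative)
∂z/∂w₁ = x = 2

∂L/∂w₁ = 2 × 4 × 0 × 2 = 0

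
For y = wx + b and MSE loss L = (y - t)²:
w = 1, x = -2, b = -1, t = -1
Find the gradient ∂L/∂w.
∂L/∂w = 8

y = wx + b = (1)(-2) + -1 = -3
∂L/∂y = 2(y - t) = 2(-3 - -1) = -4
∂y/∂w = x = -2
∂L/∂w = ∂L/∂y · ∂y/∂w = -4 × -2 = 8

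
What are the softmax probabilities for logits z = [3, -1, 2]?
p = [0.7214, 0.0132, 0.2654]

exp(z) = [20.09, 0.3679, 7.389]
Sum = 27.84
p = [0.7214, 0.0132, 0.2654]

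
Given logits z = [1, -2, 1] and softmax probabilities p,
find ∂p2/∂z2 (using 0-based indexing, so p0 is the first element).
∂p2/∂z2 = 0.2499

p = softmax(z) = [0.4879, 0.02429, 0.4879]
p2 = 0.4879

∂p2/∂z2 = p2(1 - p2) = 0.4879 × (1 - 0.4879) = 0.2499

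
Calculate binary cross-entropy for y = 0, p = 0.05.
L = 0.05129

L = -0·log(0.05) - 1·log(0.95) = -log(0.95) = 0.05129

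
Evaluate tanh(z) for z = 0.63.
0.5581

tanh(0.63) = (e^(0.63) - e^(-0.63))/(e^(0.63) + e^(-0.63)) = 0.5581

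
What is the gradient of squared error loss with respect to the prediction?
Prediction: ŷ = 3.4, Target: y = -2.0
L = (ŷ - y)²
∂L/∂ŷ = 10.8

∂L/∂ŷ = 2(ŷ - y) = 2(3.4 - -2.0) = 2(5.4) = 10.8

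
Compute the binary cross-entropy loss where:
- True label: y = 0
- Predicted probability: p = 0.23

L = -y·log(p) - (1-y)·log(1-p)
L = 0.2614

L = -0·log(0.23) - 1·log(0.77) = -log(0.77) = 0.2614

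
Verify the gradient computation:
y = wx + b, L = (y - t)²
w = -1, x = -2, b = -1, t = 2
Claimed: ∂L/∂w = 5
Incorrect

y = (-1)(-2) + -1 = 1
∂L/∂y = 2(y - t) = 2(1 - 2) = -2
∂y/∂w = x = -2
∂L/∂w = -2 × -2 = 4

Claimed value: 5
Incorrect: The correct gradient is 4.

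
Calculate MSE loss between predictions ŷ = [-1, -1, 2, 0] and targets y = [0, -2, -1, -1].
MSE = 3

MSE = (1/4)((-1-0)² + (-1--2)² + (2--1)² + (0--1)²) = (1/4)(1 + 1 + 9 + 1) = 3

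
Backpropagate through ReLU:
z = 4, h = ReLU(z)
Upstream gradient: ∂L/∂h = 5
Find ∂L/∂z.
∂L/∂z = 5

h = ReLU(4) = 4
Since z > 0: ∂h/∂z = 1
∂L/∂z = ∂L/∂h · ∂h/∂z = 5 × 1 = 5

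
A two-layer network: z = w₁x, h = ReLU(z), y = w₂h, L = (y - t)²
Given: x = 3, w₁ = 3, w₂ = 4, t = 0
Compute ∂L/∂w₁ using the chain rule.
∂L/∂w₁ = 864

Forward pass:
z = w₁x = 3×3 = 9
h = ReLU(9) = 9
y = w₂h = 4×9 = 36

Backward pass:
∂L/∂y = 2(y - t) = 2(36 - 0) = 72
∂y/∂h = w₂ = 4
∂h/∂z = 1 (ReLU derivative)
∂z/∂w₁ = x = 3

∂L/∂w₁ = 72 × 4 × 1 × 3 = 864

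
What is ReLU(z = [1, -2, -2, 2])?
h = [1, 0, 0, 2]

ReLU applied element-wise: max(0,1)=1, max(0,-2)=0, max(0,-2)=0, max(0,2)=2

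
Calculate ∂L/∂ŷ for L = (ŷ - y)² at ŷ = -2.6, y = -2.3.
∂L/∂ŷ = -0.6

∂L/∂ŷ = 2(ŷ - y) = 2(-2.6 - -2.3) = 2(-0.3) = -0.6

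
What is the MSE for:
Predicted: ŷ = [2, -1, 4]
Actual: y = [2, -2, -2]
MSE = 12.33

MSE = (1/3)((2-2)² + (-1--2)² + (4--2)²) = (1/3)(0 + 1 + 36) = 12.33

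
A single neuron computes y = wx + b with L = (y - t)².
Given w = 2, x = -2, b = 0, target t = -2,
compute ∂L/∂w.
∂L/∂w = 8

y = wx + b = (2)(-2) + 0 = -4
∂L/∂y = 2(y - t) = 2(-4 - -2) = -4
∂y/∂w = x = -2
∂L/∂w = ∂L/∂y · ∂y/∂w = -4 × -2 = 8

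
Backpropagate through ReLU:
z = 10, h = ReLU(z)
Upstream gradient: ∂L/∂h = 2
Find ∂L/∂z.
∂L/∂z = 2

h = ReLU(10) = 10
Since z > 0: ∂h/∂z = 1
∂L/∂z = ∂L/∂h · ∂h/∂z = 2 × 1 = 2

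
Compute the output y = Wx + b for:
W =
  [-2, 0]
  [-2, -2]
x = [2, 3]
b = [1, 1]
y = [-3, -9]

Wx = [-2×2 + 0×3, -2×2 + -2×3]
   = [-4, -10]
y = Wx + b = [-4 + 1, -10 + 1] = [-3, -9]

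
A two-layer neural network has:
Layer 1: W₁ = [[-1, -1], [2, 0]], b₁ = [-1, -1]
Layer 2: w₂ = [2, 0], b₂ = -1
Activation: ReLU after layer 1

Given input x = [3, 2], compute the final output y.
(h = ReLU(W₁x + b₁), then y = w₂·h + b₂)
y = -1

Layer 1 pre-activation: z₁ = [-6, 5]
After ReLU: h = [0, 5]
Layer 2 output: y = 2×0 + 0×5 + -1 = -1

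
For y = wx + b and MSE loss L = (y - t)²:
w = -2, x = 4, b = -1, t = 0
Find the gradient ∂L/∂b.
∂L/∂b = -18

y = wx + b = (-2)(4) + -1 = -9
∂L/∂y = 2(y - t) = 2(-9 - 0) = -18
∂y/∂b = 1
∂L/∂b = ∂L/∂y · ∂y/∂b = -18 × 1 = -18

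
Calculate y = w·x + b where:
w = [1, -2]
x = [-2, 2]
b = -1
y = -7

y = (1)(-2) + (-2)(2) + -1 = -7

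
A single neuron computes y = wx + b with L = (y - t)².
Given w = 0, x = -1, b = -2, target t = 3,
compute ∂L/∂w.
∂L/∂w = 10

y = wx + b = (0)(-1) + -2 = -2
∂L/∂y = 2(y - t) = 2(-2 - 3) = -10
∂y/∂w = x = -1
∂L/∂w = ∂L/∂y · ∂y/∂w = -10 × -1 = 10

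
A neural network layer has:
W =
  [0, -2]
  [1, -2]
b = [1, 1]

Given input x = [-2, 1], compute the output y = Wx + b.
y = [-1, -3]

Wx = [0×-2 + -2×1, 1×-2 + -2×1]
   = [-2, -4]
y = Wx + b = [-2 + 1, -4 + 1] = [-1, -3]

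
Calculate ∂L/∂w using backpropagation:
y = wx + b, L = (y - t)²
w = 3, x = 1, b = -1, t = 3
∂L/∂w = -2

y = wx + b = (3)(1) + -1 = 2
∂L/∂y = 2(y - t) = 2(2 - 3) = -2
∂y/∂w = x = 1
∂L/∂w = ∂L/∂y · ∂y/∂w = -2 × 1 = -2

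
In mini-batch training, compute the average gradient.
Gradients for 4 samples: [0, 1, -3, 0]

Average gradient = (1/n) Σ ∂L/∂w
Average gradient = -0.5

Average = (1/4)(0 + 1 + -3 + 0) = -2/4 = -0.5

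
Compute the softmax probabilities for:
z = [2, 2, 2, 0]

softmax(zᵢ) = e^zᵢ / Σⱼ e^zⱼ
p = [0.3189, 0.3189, 0.3189, 0.0432]

exp(z) = [7.389, 7.389, 7.389, 1]
Sum = 23.17
p = [0.3189, 0.3189, 0.3189, 0.0432]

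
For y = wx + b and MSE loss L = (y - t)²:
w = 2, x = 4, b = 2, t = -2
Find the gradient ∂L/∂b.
∂L/∂b = 24

y = wx + b = (2)(4) + 2 = 10
∂L/∂y = 2(y - t) = 2(10 - -2) = 24
∂y/∂b = 1
∂L/∂b = ∂L/∂y · ∂y/∂b = 24 × 1 = 24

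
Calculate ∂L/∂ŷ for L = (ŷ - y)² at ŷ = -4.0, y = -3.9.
∂L/∂ŷ = -0.2

∂L/∂ŷ = 2(ŷ - y) = 2(-4.0 - -3.9) = 2(-0.1) = -0.2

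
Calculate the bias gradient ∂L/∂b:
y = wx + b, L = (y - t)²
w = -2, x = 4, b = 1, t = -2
∂L/∂b = -10

y = wx + b = (-2)(4) + 1 = -7
∂L/∂y = 2(y - t) = 2(-7 - -2) = -10
∂y/∂b = 1
∂L/∂b = ∂L/∂y · ∂y/∂b = -10 × 1 = -10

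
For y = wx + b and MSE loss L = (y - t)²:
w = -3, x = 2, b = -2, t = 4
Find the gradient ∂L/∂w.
∂L/∂w = -48

y = wx + b = (-3)(2) + -2 = -8
∂L/∂y = 2(y - t) = 2(-8 - 4) = -24
∂y/∂w = x = 2
∂L/∂w = ∂L/∂y · ∂y/∂w = -24 × 2 = -48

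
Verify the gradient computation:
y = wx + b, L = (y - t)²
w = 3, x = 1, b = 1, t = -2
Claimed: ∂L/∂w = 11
Incorrect

y = (3)(1) + 1 = 4
∂L/∂y = 2(y - t) = 2(4 - -2) = 12
∂y/∂w = x = 1
∂L/∂w = 12 × 1 = 12

Claimed value: 11
Incorrect: The correct gradient is 12.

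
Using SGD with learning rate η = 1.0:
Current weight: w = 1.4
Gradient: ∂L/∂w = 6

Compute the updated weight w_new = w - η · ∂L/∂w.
w_new = -4.6

w_new = w - η·∂L/∂w = 1.4 - 1.0×(6) = 1.4 - (6) = -4.6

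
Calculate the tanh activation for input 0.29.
0.2821

tanh(0.29) = (e^(0.29) - e^(-0.29))/(e^(0.29) + e^(-0.29)) = 0.2821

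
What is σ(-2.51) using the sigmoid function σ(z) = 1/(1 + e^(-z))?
0.07516

sigmoid(-2.51) = 1/(1 + e^(2.51)) = 1/(1 + 12.3) = 0.07516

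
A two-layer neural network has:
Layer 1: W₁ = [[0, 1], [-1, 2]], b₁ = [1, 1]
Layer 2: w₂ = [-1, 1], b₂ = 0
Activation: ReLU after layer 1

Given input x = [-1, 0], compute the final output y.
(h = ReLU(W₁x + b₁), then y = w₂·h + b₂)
y = 1

Layer 1 pre-activation: z₁ = [1, 2]
After ReLU: h = [1, 2]
Layer 2 output: y = -1×1 + 1×2 + 0 = 1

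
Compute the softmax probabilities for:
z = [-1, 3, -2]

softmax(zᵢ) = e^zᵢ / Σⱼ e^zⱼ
p = [0.0179, 0.9756, 0.0066]

exp(z) = [0.3679, 20.09, 0.1353]
Sum = 20.59
p = [0.0179, 0.9756, 0.0066]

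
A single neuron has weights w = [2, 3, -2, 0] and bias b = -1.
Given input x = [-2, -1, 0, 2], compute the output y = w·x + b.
y = -8

y = (2)(-2) + (3)(-1) + (-2)(0) + (0)(2) + -1 = -8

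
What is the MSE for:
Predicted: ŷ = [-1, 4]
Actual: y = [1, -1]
MSE = 14.5

MSE = (1/2)((-1-1)² + (4--1)²) = (1/2)(4 + 25) = 14.5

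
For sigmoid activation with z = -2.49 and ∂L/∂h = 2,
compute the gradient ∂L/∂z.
∂L/∂z = 0.1414

σ(-2.49) = 0.07656
σ'(-2.49) = σ(-2.49)(1 - σ(-2.49)) = 0.07656 × 0.9234 = 0.0707
∂L/∂z = ∂L/∂h · σ'(z) = 2 × 0.0707 = 0.1414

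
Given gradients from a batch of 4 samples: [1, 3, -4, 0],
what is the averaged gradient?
Average gradient = 0

Average = (1/4)(1 + 3 + -4 + 0) = 0/4 = 0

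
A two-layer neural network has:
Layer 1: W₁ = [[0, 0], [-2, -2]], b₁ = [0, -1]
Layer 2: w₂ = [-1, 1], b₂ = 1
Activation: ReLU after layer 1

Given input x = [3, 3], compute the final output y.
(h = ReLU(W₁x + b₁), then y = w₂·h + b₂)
y = 1

Layer 1 pre-activation: z₁ = [0, -13]
After ReLU: h = [0, 0]
Layer 2 output: y = -1×0 + 1×0 + 1 = 1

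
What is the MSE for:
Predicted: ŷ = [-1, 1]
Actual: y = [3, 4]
MSE = 12.5

MSE = (1/2)((-1-3)² + (1-4)²) = (1/2)(16 + 9) = 12.5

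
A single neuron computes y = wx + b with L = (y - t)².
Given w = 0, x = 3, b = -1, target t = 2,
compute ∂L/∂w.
∂L/∂w = -18

y = wx + b = (0)(3) + -1 = -1
∂L/∂y = 2(y - t) = 2(-1 - 2) = -6
∂y/∂w = x = 3
∂L/∂w = ∂L/∂y · ∂y/∂w = -6 × 3 = -18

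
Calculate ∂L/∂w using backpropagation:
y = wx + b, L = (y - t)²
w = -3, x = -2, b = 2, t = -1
∂L/∂w = -36

y = wx + b = (-3)(-2) + 2 = 8
∂L/∂y = 2(y - t) = 2(8 - -1) = 18
∂y/∂w = x = -2
∂L/∂w = ∂L/∂y · ∂y/∂w = 18 × -2 = -36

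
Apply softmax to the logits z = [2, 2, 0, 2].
p = [0.3189, 0.3189, 0.0432, 0.3189]

exp(z) = [7.389, 7.389, 1, 7.389]
Sum = 23.17
p = [0.3189, 0.3189, 0.0432, 0.3189]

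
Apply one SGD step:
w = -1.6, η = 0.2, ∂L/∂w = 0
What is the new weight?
w_new = -1.6

w_new = w - η·∂L/∂w = -1.6 - 0.2×(0) = -1.6 - (0) = -1.6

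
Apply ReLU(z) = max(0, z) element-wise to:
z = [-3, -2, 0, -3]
h = [0, 0, 0, 0]

ReLU applied element-wise: max(0,-3)=0, max(0,-2)=0, max(0,0)=0, max(0,-3)=0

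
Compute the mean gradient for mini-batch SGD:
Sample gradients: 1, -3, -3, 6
Average gradient = 0.25

Average = (1/4)(1 + -3 + -3 + 6) = 1/4 = 0.25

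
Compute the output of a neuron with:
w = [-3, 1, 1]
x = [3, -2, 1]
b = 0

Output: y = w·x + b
y = -10

y = (-3)(3) + (1)(-2) + (1)(1) + 0 = -10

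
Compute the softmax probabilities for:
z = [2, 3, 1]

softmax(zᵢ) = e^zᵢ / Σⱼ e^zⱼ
p = [0.2447, 0.6652, 0.09]

exp(z) = [7.389, 20.09, 2.718]
Sum = 30.19
p = [0.2447, 0.6652, 0.09]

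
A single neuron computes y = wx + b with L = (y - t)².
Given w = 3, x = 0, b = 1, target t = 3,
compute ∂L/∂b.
∂L/∂b = -4

y = wx + b = (3)(0) + 1 = 1
∂L/∂y = 2(y - t) = 2(1 - 3) = -4
∂y/∂b = 1
∂L/∂b = ∂L/∂y · ∂y/∂b = -4 × 1 = -4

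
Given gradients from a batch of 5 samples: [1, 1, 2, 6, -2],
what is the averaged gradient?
Average gradient = 1.6

Average = (1/5)(1 + 1 + 2 + 6 + -2) = 8/5 = 1.6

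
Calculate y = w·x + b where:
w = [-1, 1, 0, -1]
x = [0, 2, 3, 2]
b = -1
y = -1

y = (-1)(0) + (1)(2) + (0)(3) + (-1)(2) + -1 = -1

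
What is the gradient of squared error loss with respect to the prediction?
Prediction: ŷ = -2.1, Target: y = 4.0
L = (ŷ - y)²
∂L/∂ŷ = -12.2

∂L/∂ŷ = 2(ŷ - y) = 2(-2.1 - 4.0) = 2(-6.1) = -12.2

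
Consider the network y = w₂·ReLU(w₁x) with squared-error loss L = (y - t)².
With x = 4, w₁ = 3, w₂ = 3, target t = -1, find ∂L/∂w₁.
∂L/∂w₁ = 888

Forward pass:
z = w₁x = 3×4 = 12
h = ReLU(12) = 12
y = w₂h = 3×12 = 36

Backward pass:
∂L/∂y = 2(y - t) = 2(36 - -1) = 74
∂y/∂h = w₂ = 3
∂h/∂z = 1 (ReLU derivative)
∂z/∂w₁ = x = 4

∂L/∂w₁ = 74 × 3 × 1 × 4 = 888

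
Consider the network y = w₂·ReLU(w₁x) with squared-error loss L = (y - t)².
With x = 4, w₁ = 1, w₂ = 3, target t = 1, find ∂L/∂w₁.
∂L/∂w₁ = 264

Forward pass:
z = w₁x = 1×4 = 4
h = ReLU(4) = 4
y = w₂h = 3×4 = 12

Backward pass:
∂L/∂y = 2(y - t) = 2(12 - 1) = 22
∂y/∂h = w₂ = 3
∂h/∂z = 1 (ReLU derivative)
∂z/∂w₁ = x = 4

∂L/∂w₁ = 22 × 3 × 1 × 4 = 264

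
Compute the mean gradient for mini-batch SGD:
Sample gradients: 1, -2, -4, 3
Average gradient = -0.5

Average = (1/4)(1 + -2 + -4 + 3) = -2/4 = -0.5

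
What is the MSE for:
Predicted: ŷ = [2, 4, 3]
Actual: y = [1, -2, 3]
MSE = 12.33

MSE = (1/3)((2-1)² + (4--2)² + (3-3)²) = (1/3)(1 + 36 + 0) = 12.33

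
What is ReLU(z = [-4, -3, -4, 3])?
h = [0, 0, 0, 3]

ReLU applied element-wise: max(0,-4)=0, max(0,-3)=0, max(0,-4)=0, max(0,3)=3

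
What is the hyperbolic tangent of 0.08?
0.07983

tanh(0.08) = (e^(0.08) - e^(-0.08))/(e^(0.08) + e^(-0.08)) = 0.07983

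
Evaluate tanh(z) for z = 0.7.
0.6044

tanh(0.7) = (e^(0.7) - e^(-0.7))/(e^(0.7) + e^(-0.7)) = 0.6044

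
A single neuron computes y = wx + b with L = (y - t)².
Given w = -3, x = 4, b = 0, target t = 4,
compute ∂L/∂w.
∂L/∂w = -128

y = wx + b = (-3)(4) + 0 = -12
∂L/∂y = 2(y - t) = 2(-12 - 4) = -32
∂y/∂w = x = 4
∂L/∂w = ∂L/∂y · ∂y/∂w = -32 × 4 = -128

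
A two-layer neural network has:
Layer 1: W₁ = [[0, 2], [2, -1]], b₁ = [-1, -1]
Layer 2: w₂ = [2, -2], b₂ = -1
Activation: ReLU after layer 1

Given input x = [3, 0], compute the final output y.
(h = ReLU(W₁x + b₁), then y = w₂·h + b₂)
y = -11

Layer 1 pre-activation: z₁ = [-1, 5]
After ReLU: h = [0, 5]
Layer 2 output: y = 2×0 + -2×5 + -1 = -11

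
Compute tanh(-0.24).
-0.2355

tanh(-0.24) = (e^(-0.24) - e^(0.24))/(e^(-0.24) + e^(0.24)) = -0.2355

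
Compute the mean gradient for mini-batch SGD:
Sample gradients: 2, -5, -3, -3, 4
Average gradient = -1

Average = (1/5)(2 + -5 + -3 + -3 + 4) = -5/5 = -1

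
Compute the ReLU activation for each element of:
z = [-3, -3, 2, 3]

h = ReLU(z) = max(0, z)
h = [0, 0, 2, 3]

ReLU applied element-wise: max(0,-3)=0, max(0,-3)=0, max(0,2)=2, max(0,3)=3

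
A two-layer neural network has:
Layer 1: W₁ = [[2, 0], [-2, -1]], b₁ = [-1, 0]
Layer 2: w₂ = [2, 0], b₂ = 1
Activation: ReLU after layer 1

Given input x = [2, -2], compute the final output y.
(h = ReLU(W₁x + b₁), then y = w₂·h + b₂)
y = 7

Layer 1 pre-activation: z₁ = [3, -2]
After ReLU: h = [3, 0]
Layer 2 output: y = 2×3 + 0×0 + 1 = 7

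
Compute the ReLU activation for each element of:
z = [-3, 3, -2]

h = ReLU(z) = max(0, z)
h = [0, 3, 0]

ReLU applied element-wise: max(0,-3)=0, max(0,3)=3, max(0,-2)=0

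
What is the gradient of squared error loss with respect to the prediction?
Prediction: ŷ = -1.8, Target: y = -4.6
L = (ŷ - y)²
∂L/∂ŷ = 5.6

∂L/∂ŷ = 2(ŷ - y) = 2(-1.8 - -4.6) = 2(2.8) = 5.6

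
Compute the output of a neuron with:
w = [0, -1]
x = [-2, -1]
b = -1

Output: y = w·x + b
y = 0

y = (0)(-2) + (-1)(-1) + -1 = 0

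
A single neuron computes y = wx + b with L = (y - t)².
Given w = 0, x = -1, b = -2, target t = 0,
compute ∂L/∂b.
∂L/∂b = -4

y = wx + b = (0)(-1) + -2 = -2
∂L/∂y = 2(y - t) = 2(-2 - 0) = -4
∂y/∂b = 1
∂L/∂b = ∂L/∂y · ∂y/∂b = -4 × 1 = -4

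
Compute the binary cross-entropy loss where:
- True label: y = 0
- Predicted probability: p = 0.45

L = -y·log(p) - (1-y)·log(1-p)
L = 0.5978

L = -0·log(0.45) - 1·log(0.55) = -log(0.55) = 0.5978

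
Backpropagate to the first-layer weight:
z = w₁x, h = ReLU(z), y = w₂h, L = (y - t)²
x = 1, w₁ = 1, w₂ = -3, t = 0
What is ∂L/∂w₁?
∂L/∂w₁ = 18

Forward pass:
z = w₁x = 1×1 = 1
h = ReLU(1) = 1
y = w₂h = -3×1 = -3

Backward pass:
∂L/∂y = 2(y - t) = 2(-3 - 0) = -6
∂y/∂h = w₂ = -3
∂h/∂z = 1 (ReLU derivative)
∂z/∂w₁ = x = 1

∂L/∂w₁ = -6 × -3 × 1 × 1 = 18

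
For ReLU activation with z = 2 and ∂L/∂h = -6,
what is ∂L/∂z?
∂L/∂z = -6

h = ReLU(2) = 2
Since z > 0: ∂h/∂z = 1
∂L/∂z = ∂L/∂h · ∂h/∂z = -6 × 1 = -6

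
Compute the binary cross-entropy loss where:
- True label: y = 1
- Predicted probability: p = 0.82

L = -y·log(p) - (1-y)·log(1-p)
L = 0.1985

L = -1·log(0.82) - 0·log(0.18) = -log(0.82) = 0.1985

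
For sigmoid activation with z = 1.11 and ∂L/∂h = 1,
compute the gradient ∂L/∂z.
∂L/∂z = 0.1864

σ(1.11) = 0.7521
σ'(1.11) = σ(1.11)(1 - σ(1.11)) = 0.7521 × 0.2479 = 0.1864
∂L/∂z = ∂L/∂h · σ'(z) = 1 × 0.1864 = 0.1864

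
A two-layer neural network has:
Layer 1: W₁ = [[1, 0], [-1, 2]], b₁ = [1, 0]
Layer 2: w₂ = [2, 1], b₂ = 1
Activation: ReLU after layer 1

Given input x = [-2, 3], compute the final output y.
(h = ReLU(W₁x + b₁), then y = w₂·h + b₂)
y = 9

Layer 1 pre-activation: z₁ = [-1, 8]
After ReLU: h = [0, 8]
Layer 2 output: y = 2×0 + 1×8 + 1 = 9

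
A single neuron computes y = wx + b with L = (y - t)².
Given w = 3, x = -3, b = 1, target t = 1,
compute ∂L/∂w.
∂L/∂w = 54

y = wx + b = (3)(-3) + 1 = -8
∂L/∂y = 2(y - t) = 2(-8 - 1) = -18
∂y/∂w = x = -3
∂L/∂w = ∂L/∂y · ∂y/∂w = -18 × -3 = 54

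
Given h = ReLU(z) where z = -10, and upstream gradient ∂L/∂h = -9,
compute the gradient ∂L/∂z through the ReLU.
∂L/∂z = 0

h = ReLU(-10) = 0
Since z < 0: ∂h/∂z = 0
∂L/∂z = ∂L/∂h · ∂h/∂z = -9 × 0 = 0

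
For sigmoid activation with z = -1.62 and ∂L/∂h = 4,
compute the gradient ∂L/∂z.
∂L/∂z = 0.5516

σ(-1.62) = 0.1652
σ'(-1.62) = σ(-1.62)(1 - σ(-1.62)) = 0.1652 × 0.8348 = 0.1379
∂L/∂z = ∂L/∂h · σ'(z) = 4 × 0.1379 = 0.5516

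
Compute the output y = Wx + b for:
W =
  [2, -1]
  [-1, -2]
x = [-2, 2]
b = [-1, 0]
y = [-7, -2]

Wx = [2×-2 + -1×2, -1×-2 + -2×2]
   = [-6, -2]
y = Wx + b = [-6 + -1, -2 + 0] = [-7, -2]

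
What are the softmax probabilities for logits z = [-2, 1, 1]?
p = [0.0243, 0.4879, 0.4879]

exp(z) = [0.1353, 2.718, 2.718]
Sum = 5.572
p = [0.0243, 0.4879, 0.4879]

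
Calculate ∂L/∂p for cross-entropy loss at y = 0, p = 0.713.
∂L/∂p = 3.484

∂L/∂p = -y/p + (1-y)/(1-p) = 0 + 1/0.287 = 3.484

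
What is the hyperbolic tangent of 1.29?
0.8591

tanh(1.29) = (e^(1.29) - e^(-1.29))/(e^(1.29) + e^(-1.29)) = 0.8591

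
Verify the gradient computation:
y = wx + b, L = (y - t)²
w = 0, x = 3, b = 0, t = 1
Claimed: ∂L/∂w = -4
Incorrect

y = (0)(3) + 0 = 0
∂L/∂y = 2(y - t) = 2(0 - 1) = -2
∂y/∂w = x = 3
∂L/∂w = -2 × 3 = -6

Claimed value: -4
Incorrect: The correct gradient is -6.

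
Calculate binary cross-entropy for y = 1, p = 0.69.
L = 0.3711

L = -1·log(0.69) - 0·log(0.31) = -log(0.69) = 0.3711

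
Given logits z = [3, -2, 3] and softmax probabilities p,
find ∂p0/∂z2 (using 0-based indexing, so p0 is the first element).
∂p0/∂z2 = -0.2483

p = softmax(z) = [0.4983, 0.003358, 0.4983]
p0 = 0.4983, p2 = 0.4983

∂p0/∂z2 = -p0 × p2 = -0.4983 × 0.4983 = -0.2483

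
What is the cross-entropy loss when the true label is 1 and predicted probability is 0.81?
L = 0.2107

L = -1·log(0.81) - 0·log(0.19) = -log(0.81) = 0.2107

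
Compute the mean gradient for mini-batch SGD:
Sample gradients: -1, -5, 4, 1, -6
Average gradient = -1.4

Average = (1/5)(-1 + -5 + 4 + 1 + -6) = -7/5 = -1.4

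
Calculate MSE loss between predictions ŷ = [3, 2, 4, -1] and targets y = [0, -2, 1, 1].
MSE = 9.5

MSE = (1/4)((3-0)² + (2--2)² + (4-1)² + (-1-1)²) = (1/4)(9 + 16 + 9 + 4) = 9.5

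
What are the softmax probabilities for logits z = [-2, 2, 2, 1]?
p = [0.0077, 0.4191, 0.4191, 0.1542]

exp(z) = [0.1353, 7.389, 7.389, 2.718]
Sum = 17.63
p = [0.0077, 0.4191, 0.4191, 0.1542]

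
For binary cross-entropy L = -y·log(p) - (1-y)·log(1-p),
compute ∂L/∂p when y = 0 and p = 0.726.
∂L/∂p = 3.65

∂L/∂p = -y/p + (1-y)/(1-p) = 0 + 1/0.274 = 3.65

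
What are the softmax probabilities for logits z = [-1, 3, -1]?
p = [0.0177, 0.9647, 0.0177]

exp(z) = [0.3679, 20.09, 0.3679]
Sum = 20.82
p = [0.0177, 0.9647, 0.0177]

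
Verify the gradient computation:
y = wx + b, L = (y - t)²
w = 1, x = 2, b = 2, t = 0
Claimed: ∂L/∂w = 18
Incorrect

y = (1)(2) + 2 = 4
∂L/∂y = 2(y - t) = 2(4 - 0) = 8
∂y/∂w = x = 2
∂L/∂w = 8 × 2 = 16

Claimed value: 18
Incorrect: The correct gradient is 16.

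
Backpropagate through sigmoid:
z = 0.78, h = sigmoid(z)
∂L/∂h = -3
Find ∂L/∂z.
∂L/∂z = -0.6466

σ(0.78) = 0.6857
σ'(0.78) = σ(0.78)(1 - σ(0.78)) = 0.6857 × 0.3143 = 0.2155
∂L/∂z = ∂L/∂h · σ'(z) = -3 × 0.2155 = -0.6466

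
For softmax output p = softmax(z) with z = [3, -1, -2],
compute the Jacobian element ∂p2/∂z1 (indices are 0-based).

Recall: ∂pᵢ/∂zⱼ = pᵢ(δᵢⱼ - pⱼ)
∂p2/∂z1 = -0.0001175

p = softmax(z) = [0.9756, 0.01787, 0.006573]
p2 = 0.006573, p1 = 0.01787

∂p2/∂z1 = -p2 × p1 = -0.006573 × 0.01787 = -0.0001175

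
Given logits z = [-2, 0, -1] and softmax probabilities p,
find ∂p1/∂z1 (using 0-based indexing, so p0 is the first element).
∂p1/∂z1 = 0.2227

p = softmax(z) = [0.09003, 0.6652, 0.2447]
p1 = 0.6652

∂p1/∂z1 = p1(1 - p1) = 0.6652 × (1 - 0.6652) = 0.2227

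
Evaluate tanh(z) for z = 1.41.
0.8875

tanh(1.41) = (e^(1.41) - e^(-1.41))/(e^(1.41) + e^(-1.41)) = 0.8875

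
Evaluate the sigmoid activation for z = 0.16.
0.5399

sigmoid(0.16) = 1/(1 + e^(-0.16)) = 1/(1 + 0.8521) = 0.5399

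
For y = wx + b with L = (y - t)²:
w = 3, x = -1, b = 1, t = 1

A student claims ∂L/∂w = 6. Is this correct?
Correct

y = (3)(-1) + 1 = -2
∂L/∂y = 2(y - t) = 2(-2 - 1) = -6
∂y/∂w = x = -1
∂L/∂w = -6 × -1 = 6

Claimed value: 6
Correct: The correct gradient is 6.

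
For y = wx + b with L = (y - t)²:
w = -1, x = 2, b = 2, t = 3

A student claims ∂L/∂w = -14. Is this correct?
Incorrect

y = (-1)(2) + 2 = 0
∂L/∂y = 2(y - t) = 2(0 - 3) = -6
∂y/∂w = x = 2
∂L/∂w = -6 × 2 = -12

Claimed value: -14
Incorrect: The correct gradient is -12.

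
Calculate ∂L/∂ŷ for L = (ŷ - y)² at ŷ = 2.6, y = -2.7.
∂L/∂ŷ = 10.6

∂L/∂ŷ = 2(ŷ - y) = 2(2.6 - -2.7) = 2(5.3) = 10.6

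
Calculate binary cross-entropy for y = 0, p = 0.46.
L = 0.6162

L = -0·log(0.46) - 1·log(0.54) = -log(0.54) = 0.6162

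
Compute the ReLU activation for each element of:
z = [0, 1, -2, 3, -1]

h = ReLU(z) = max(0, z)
h = [0, 1, 0, 3, 0]

ReLU applied element-wise: max(0,0)=0, max(0,1)=1, max(0,-2)=0, max(0,3)=3, max(0,-1)=0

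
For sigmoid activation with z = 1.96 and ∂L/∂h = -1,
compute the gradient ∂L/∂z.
∂L/∂z = -0.1082

σ(1.96) = 0.8765
σ'(1.96) = σ(1.96)(1 - σ(1.96)) = 0.8765 × 0.1235 = 0.1082
∂L/∂z = ∂L/∂h · σ'(z) = -1 × 0.1082 = -0.1082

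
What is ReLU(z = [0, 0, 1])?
h = [0, 0, 1]

ReLU applied element-wise: max(0,0)=0, max(0,0)=0, max(0,1)=1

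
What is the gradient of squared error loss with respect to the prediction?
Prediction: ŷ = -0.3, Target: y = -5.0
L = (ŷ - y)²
∂L/∂ŷ = 9.4

∂L/∂ŷ = 2(ŷ - y) = 2(-0.3 - -5.0) = 2(4.7) = 9.4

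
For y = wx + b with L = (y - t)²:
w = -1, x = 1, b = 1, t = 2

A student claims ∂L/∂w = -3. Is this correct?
Incorrect

y = (-1)(1) + 1 = 0
∂L/∂y = 2(y - t) = 2(0 - 2) = -4
∂y/∂w = x = 1
∂L/∂w = -4 × 1 = -4

Claimed value: -3
Incorrect: The correct gradient is -4.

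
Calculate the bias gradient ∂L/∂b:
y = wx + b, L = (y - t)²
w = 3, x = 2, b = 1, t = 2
∂L/∂b = 10

y = wx + b = (3)(2) + 1 = 7
∂L/∂y = 2(y - t) = 2(7 - 2) = 10
∂y/∂b = 1
∂L/∂b = ∂L/∂y · ∂y/∂b = 10 × 1 = 10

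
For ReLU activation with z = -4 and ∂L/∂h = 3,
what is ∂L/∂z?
∂L/∂z = 0

h = ReLU(-4) = 0
Since z < 0: ∂h/∂z = 0
∂L/∂z = ∂L/∂h · ∂h/∂z = 3 × 0 = 0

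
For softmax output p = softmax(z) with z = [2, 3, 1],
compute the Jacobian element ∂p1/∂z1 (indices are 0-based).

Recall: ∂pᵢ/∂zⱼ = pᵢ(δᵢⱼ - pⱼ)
∂p1/∂z1 = 0.2227

p = softmax(z) = [0.2447, 0.6652, 0.09003]
p1 = 0.6652

∂p1/∂z1 = p1(1 - p1) = 0.6652 × (1 - 0.6652) = 0.2227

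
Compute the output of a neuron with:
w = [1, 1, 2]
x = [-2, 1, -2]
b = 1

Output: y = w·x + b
y = -4

y = (1)(-2) + (1)(1) + (2)(-2) + 1 = -4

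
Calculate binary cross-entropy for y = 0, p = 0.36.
L = 0.4463

L = -0·log(0.36) - 1·log(0.64) = -log(0.64) = 0.4463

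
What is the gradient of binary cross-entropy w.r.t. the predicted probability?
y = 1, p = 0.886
∂L/∂p = -1.129

∂L/∂p = -y/p + (1-y)/(1-p) = -1/0.886 + 0 = -1.129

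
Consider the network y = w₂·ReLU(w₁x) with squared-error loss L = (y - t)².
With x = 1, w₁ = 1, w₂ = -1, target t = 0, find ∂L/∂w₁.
∂L/∂w₁ = 2

Forward pass:
z = w₁x = 1×1 = 1
h = ReLU(1) = 1
y = w₂h = -1×1 = -1

Backward pass:
∂L/∂y = 2(y - t) = 2(-1 - 0) = -2
∂y/∂h = w₂ = -1
∂h/∂z = 1 (ReLU derivative)
∂z/∂w₁ = x = 1

∂L/∂w₁ = -2 × -1 × 1 × 1 = 2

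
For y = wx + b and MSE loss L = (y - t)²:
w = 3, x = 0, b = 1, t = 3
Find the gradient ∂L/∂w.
∂L/∂w = 0

y = wx + b = (3)(0) + 1 = 1
∂L/∂y = 2(y - t) = 2(1 - 3) = -4
∂y/∂w = x = 0
∂L/∂w = ∂L/∂y · ∂y/∂w = -4 × 0 = 0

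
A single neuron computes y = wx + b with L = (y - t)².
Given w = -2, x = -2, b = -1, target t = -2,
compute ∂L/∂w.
∂L/∂w = -20

y = wx + b = (-2)(-2) + -1 = 3
∂L/∂y = 2(y - t) = 2(3 - -2) = 10
∂y/∂w = x = -2
∂L/∂w = ∂L/∂y · ∂y/∂w = 10 × -2 = -20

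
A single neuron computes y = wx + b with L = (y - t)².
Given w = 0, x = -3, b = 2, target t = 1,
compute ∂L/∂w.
∂L/∂w = -6

y = wx + b = (0)(-3) + 2 = 2
∂L/∂y = 2(y - t) = 2(2 - 1) = 2
∂y/∂w = x = -3
∂L/∂w = ∂L/∂y · ∂y/∂w = 2 × -3 = -6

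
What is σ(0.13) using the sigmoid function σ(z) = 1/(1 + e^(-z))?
0.5325

sigmoid(0.13) = 1/(1 + e^(-0.13)) = 1/(1 + 0.8781) = 0.5325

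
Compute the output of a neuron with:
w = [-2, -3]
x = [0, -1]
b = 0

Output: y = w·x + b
y = 3

y = (-2)(0) + (-3)(-1) + 0 = 3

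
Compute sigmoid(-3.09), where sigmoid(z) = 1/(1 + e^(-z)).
0.04352

sigmoid(-3.09) = 1/(1 + e^(3.09)) = 1/(1 + 21.98) = 0.04352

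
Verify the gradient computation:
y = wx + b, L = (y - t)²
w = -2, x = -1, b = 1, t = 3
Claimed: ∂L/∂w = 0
Correct

y = (-2)(-1) + 1 = 3
∂L/∂y = 2(y - t) = 2(3 - 3) = 0
∂y/∂w = x = -1
∂L/∂w = 0 × -1 = 0

Claimed value: 0
Correct: The correct gradient is 0.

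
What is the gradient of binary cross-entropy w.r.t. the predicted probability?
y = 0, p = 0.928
∂L/∂p = 13.89

∂L/∂p = -y/p + (1-y)/(1-p) = 0 + 1/0.072 = 13.89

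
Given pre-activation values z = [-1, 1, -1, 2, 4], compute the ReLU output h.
h = [0, 1, 0, 2, 4]

ReLU applied element-wise: max(0,-1)=0, max(0,1)=1, max(0,-1)=0, max(0,2)=2, max(0,4)=4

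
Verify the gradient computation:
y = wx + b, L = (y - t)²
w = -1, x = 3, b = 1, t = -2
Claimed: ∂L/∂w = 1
Incorrect

y = (-1)(3) + 1 = -2
∂L/∂y = 2(y - t) = 2(-2 - -2) = 0
∂y/∂w = x = 3
∂L/∂w = 0 × 3 = 0

Claimed value: 1
Incorrect: The correct gradient is 0.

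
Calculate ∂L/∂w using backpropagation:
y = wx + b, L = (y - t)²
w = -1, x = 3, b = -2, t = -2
∂L/∂w = -18

y = wx + b = (-1)(3) + -2 = -5
∂L/∂y = 2(y - t) = 2(-5 - -2) = -6
∂y/∂w = x = 3
∂L/∂w = ∂L/∂y · ∂y/∂w = -6 × 3 = -18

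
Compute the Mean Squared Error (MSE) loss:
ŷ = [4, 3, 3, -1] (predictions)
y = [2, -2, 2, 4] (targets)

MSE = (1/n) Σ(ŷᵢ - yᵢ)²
MSE = 13.75

MSE = (1/4)((4-2)² + (3--2)² + (3-2)² + (-1-4)²) = (1/4)(4 + 25 + 1 + 25) = 13.75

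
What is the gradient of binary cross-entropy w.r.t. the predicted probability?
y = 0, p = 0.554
∂L/∂p = 2.242

∂L/∂p = -y/p + (1-y)/(1-p) = 0 + 1/0.446 = 2.242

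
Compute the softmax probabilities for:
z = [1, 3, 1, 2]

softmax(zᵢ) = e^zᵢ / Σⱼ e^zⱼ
p = [0.0826, 0.6103, 0.0826, 0.2245]

exp(z) = [2.718, 20.09, 2.718, 7.389]
Sum = 32.91
p = [0.0826, 0.6103, 0.0826, 0.2245]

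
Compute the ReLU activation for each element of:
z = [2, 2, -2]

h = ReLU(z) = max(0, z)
h = [2, 2, 0]

ReLU applied element-wise: max(0,2)=2, max(0,2)=2, max(0,-2)=0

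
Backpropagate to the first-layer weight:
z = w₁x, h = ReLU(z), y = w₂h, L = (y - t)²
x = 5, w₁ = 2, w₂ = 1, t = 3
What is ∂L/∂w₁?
∂L/∂w₁ = 70

Forward pass:
z = w₁x = 2×5 = 10
h = ReLU(10) = 10
y = w₂h = 1×10 = 10

Backward pass:
∂L/∂y = 2(y - t) = 2(10 - 3) = 14
∂y/∂h = w₂ = 1
∂h/∂z = 1 (ReLU derivative)
∂z/∂w₁ = x = 5

∂L/∂w₁ = 14 × 1 × 1 × 5 = 70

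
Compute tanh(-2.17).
-0.9743

tanh(-2.17) = (e^(-2.17) - e^(2.17))/(e^(-2.17) + e^(2.17)) = -0.9743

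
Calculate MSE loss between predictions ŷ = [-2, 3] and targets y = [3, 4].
MSE = 13

MSE = (1/2)((-2-3)² + (3-4)²) = (1/2)(25 + 1) = 13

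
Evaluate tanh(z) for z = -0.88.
-0.7064

tanh(-0.88) = (e^(-0.88) - e^(0.88))/(e^(-0.88) + e^(0.88)) = -0.7064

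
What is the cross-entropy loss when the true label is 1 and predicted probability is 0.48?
L = 0.734

L = -1·log(0.48) - 0·log(0.52) = -log(0.48) = 0.734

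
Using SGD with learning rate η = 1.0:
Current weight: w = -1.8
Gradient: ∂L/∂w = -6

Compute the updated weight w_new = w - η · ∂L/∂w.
w_new = 4.2

w_new = w - η·∂L/∂w = -1.8 - 1.0×(-6) = -1.8 - (-6) = 4.2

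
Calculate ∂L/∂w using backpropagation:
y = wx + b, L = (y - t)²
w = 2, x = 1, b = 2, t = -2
∂L/∂w = 12

y = wx + b = (2)(1) + 2 = 4
∂L/∂y = 2(y - t) = 2(4 - -2) = 12
∂y/∂w = x = 1
∂L/∂w = ∂L/∂y · ∂y/∂w = 12 × 1 = 12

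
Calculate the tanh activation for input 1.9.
0.9562

tanh(1.9) = (e^(1.9) - e^(-1.9))/(e^(1.9) + e^(-1.9)) = 0.9562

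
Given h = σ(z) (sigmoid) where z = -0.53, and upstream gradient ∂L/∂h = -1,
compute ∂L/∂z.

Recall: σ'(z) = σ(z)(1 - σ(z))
∂L/∂z = -0.2332

σ(-0.53) = 0.3705
σ'(-0.53) = σ(-0.53)(1 - σ(-0.53)) = 0.3705 × 0.6295 = 0.2332
∂L/∂z = ∂L/∂h · σ'(z) = -1 × 0.2332 = -0.2332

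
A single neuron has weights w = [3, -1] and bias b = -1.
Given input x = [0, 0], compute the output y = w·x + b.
y = -1

y = (3)(0) + (-1)(0) + -1 = -1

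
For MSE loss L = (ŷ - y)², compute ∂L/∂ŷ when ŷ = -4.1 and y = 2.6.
∂L/∂ŷ = -13.4

∂L/∂ŷ = 2(ŷ - y) = 2(-4.1 - 2.6) = 2(-6.7) = -13.4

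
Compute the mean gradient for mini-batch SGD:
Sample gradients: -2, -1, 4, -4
Average gradient = -0.75

Average = (1/4)(-2 + -1 + 4 + -4) = -3/4 = -0.75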